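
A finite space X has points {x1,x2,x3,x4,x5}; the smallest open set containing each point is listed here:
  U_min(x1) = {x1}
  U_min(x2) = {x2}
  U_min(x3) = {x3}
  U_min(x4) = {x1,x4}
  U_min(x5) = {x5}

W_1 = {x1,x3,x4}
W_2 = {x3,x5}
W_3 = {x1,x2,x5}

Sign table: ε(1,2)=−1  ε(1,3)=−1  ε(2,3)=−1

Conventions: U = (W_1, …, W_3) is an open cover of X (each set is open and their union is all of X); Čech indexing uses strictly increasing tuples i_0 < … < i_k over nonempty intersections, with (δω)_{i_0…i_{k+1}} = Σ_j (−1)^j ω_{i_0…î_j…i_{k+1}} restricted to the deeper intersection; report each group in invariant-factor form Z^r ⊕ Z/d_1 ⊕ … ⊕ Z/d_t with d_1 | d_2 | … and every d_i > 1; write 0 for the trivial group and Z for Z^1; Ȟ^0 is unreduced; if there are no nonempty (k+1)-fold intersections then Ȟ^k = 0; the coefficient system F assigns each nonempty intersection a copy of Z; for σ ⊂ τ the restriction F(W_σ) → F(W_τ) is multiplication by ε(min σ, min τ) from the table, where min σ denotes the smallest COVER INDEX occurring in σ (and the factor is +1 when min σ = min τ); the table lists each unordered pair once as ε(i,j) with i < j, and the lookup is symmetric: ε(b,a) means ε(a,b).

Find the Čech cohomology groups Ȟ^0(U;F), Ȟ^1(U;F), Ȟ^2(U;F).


nonempty overlaps:
  W12={x3} W13={x1} W23={x5}
C dims 3,3; δ0: rk 3, SNF 1^2·2
degree 0: 3−3−0 = 0 → Ȟ^0 ≅ 0
degree 1: 3−0−3 = 0 plus torsion [2] → Ȟ^1 ≅ Z/2
degree 2: 0−0−0 = 0 → Ȟ^2 ≅ 0

Ȟ^0 ≅ 0; Ȟ^1 ≅ Z/2; Ȟ^2 ≅ 0


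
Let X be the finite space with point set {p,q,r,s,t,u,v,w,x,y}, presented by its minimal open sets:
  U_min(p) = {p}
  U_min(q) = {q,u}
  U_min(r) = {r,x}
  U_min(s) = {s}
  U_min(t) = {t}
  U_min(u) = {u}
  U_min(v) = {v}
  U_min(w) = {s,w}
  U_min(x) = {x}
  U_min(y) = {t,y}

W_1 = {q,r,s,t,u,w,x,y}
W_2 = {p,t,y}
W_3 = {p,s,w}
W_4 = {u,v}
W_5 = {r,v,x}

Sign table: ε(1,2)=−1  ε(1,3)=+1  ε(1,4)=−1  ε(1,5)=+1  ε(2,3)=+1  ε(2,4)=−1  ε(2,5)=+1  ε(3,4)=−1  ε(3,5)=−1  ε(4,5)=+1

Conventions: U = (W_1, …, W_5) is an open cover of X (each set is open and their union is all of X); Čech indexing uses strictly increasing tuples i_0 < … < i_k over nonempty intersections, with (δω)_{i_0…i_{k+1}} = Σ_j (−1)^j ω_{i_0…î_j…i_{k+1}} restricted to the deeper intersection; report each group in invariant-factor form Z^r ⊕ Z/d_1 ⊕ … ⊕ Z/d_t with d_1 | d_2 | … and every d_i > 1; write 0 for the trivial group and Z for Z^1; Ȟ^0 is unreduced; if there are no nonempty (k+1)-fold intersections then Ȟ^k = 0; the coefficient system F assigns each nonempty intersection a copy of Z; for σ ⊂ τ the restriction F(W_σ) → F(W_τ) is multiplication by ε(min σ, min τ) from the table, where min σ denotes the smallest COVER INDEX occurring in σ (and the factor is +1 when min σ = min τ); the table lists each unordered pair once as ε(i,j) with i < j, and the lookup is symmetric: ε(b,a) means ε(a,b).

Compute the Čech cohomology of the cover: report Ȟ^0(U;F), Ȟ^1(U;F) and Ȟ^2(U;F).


Ȟ^0(U;F) ≅ 0,  Ȟ^1(U;F) ≅ Z ⊕ Z/2,  Ȟ^2(U;F) ≅ 0

nerve of the cover:
  W12={t,y} W13={s,w} W14={u} W15={r,x} W23={p} W45={v}
C dims 5,6; δ0: rk 5, SNF 1^4·2
Ȟ^0 = (5 − 5) − 0 = 0, so Ȟ^0 ≅ 0
Ȟ^1 = (6 − 0) − 5 = 1 plus torsion [2], so Ȟ^1 ≅ Z ⊕ Z/2
Ȟ^2 = (0 − 0) − 0 = 0, so Ȟ^2 ≅ 0


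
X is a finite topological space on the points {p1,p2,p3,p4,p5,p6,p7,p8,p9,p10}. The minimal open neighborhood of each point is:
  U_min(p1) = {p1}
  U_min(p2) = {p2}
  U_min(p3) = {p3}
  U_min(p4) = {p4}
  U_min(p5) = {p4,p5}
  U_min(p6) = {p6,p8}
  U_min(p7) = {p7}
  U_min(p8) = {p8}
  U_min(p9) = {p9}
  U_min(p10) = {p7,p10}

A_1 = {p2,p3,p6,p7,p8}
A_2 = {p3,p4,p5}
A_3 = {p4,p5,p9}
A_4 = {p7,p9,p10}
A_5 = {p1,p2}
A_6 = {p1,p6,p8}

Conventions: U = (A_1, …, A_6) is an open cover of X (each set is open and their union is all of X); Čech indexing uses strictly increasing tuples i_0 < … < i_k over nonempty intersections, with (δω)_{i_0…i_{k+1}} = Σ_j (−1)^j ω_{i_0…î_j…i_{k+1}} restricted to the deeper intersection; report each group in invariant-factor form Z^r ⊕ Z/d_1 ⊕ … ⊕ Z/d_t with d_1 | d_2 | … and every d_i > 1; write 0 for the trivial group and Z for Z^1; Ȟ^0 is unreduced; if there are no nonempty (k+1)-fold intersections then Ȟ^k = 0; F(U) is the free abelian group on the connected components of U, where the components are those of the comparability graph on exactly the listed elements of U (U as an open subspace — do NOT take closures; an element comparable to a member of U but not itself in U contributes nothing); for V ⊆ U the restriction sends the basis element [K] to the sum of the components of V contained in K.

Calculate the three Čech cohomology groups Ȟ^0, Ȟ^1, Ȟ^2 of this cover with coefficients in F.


nerve simplices:
  A12={p3} A14={p7} A15={p2} A16={p6,p8} A23={p4,p5} A34={p9} A56={p1}
components per intersection:
  A1: {p2} {p3} {p6,p8} {p7}
  A2: {p3} {p4,p5}
  A3: {p4,p5} {p9}
  A4: {p7,p10} {p9}
  A5: {p1} {p2}
  A6: {p1} {p6,p8}
  A12: {p3}
  A14: {p7}
  A15: {p2}
  A16: {p6,p8}
  A23: {p4,p5}
  A34: {p9}
  A56: {p1}
C dims 14,7; δ0: rk 7, SNF 1^7
degree 0: 14−7−0 = 7 → Ȟ^0 ≅ Z^7
degree 1: 7−0−7 = 0 → Ȟ^1 ≅ 0
degree 2: 0−0−0 = 0 → Ȟ^2 ≅ 0

Ȟ^0 ≅ Z^7; Ȟ^1 ≅ 0; Ȟ^2 ≅ 0


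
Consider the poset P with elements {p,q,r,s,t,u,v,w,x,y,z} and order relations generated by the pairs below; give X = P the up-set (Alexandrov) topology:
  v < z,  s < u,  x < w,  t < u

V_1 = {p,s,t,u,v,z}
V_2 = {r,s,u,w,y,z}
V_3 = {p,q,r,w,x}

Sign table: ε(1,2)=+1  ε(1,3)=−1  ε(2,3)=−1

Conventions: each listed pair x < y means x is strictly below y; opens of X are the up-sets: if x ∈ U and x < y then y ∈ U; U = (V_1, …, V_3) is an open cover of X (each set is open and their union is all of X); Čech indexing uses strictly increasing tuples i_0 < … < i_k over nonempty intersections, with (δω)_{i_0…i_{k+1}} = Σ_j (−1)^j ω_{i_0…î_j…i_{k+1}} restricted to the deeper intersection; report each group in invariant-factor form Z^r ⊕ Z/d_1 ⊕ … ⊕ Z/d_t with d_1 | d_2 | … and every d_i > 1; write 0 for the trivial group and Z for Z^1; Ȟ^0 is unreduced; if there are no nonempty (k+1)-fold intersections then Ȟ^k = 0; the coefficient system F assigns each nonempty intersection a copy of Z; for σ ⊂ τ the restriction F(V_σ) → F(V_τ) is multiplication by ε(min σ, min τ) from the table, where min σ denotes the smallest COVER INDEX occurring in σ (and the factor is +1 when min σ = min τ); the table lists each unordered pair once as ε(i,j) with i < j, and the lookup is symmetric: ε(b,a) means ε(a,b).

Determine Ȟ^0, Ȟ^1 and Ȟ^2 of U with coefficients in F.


nonempty intersections:
  V12={s,u,z} V13={p} V23={r,w}
C dims 3,3; δ0: rk 2, SNF 1^2
Ȟ^0: (3−2)−0=1 ⇒ Z
Ȟ^1: (3−0)−2=1 ⇒ Z
Ȟ^2: (0−0)−0=0 ⇒ 0

Ȟ^0 = Z, Ȟ^1 = Z, Ȟ^2 = 0


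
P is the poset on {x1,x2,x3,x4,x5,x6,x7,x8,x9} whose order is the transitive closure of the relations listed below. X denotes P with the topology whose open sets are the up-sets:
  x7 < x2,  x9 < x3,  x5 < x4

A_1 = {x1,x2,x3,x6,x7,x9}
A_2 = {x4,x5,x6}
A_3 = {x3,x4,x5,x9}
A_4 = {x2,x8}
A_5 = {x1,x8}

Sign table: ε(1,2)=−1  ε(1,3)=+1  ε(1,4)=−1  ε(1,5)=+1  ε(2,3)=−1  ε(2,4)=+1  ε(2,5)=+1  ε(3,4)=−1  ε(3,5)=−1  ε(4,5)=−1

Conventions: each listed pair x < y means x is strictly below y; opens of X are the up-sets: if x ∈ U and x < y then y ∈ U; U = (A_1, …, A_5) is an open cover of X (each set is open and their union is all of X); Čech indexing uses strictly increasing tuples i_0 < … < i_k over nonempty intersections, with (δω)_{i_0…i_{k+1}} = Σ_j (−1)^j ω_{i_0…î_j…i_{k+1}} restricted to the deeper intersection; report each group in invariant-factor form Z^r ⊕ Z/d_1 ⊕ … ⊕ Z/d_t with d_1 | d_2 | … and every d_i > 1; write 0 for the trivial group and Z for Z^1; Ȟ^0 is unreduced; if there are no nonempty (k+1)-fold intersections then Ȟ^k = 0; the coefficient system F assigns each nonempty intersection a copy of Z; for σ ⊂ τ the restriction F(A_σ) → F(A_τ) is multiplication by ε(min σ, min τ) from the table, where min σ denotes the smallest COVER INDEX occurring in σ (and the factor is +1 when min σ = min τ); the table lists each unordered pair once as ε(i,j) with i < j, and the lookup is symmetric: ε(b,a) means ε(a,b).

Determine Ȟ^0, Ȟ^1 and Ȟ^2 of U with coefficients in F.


Ȟ^0 ≅ Z, Ȟ^1 ≅ Z^2 and Ȟ^2 ≅ 0

nerve simplices:
  A12={x6} A13={x3,x9} A14={x2} A15={x1} A23={x4,x5} A45={x8}
C dims 5,6; δ0: rk 4, SNF 1^4
degree 0: 5−4−0 = 1 → Ȟ^0 ≅ Z
degree 1: 6−0−4 = 2 → Ȟ^1 ≅ Z^2
degree 2: 0−0−0 = 0 → Ȟ^2 ≅ 0


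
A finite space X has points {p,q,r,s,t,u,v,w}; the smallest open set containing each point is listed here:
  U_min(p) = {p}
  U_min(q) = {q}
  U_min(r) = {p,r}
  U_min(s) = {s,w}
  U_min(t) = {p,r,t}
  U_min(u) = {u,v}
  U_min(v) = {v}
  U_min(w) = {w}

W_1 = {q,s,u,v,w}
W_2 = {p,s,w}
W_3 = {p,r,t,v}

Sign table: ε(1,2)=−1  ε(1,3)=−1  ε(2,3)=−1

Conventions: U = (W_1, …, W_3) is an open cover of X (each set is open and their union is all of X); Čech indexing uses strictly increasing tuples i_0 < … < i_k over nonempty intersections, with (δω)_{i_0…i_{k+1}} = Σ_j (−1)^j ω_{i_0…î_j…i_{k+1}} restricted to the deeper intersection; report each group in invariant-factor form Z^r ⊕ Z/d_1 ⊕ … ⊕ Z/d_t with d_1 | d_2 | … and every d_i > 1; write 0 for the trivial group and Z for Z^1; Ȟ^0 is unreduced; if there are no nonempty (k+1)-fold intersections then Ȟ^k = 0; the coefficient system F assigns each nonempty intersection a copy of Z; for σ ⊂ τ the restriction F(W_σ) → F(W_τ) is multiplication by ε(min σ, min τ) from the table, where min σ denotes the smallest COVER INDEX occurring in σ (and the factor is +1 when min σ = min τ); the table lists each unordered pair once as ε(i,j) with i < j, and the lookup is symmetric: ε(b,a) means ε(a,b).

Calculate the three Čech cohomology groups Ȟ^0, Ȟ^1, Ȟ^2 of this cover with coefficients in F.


nonempty intersections:
  W12={s,w} W13={v} W23={p}
C dims 3,3; δ0: rk 3, SNF 1^2·2
Ȟ^0: (3−3)−0=0 ⇒ 0
Ȟ^1: (3−0)−3=0 plus torsion [2] ⇒ Z/2
Ȟ^2: (0−0)−0=0 ⇒ 0

Ȟ^0 = 0,  Ȟ^1 = Z/2,  Ȟ^2 = 0


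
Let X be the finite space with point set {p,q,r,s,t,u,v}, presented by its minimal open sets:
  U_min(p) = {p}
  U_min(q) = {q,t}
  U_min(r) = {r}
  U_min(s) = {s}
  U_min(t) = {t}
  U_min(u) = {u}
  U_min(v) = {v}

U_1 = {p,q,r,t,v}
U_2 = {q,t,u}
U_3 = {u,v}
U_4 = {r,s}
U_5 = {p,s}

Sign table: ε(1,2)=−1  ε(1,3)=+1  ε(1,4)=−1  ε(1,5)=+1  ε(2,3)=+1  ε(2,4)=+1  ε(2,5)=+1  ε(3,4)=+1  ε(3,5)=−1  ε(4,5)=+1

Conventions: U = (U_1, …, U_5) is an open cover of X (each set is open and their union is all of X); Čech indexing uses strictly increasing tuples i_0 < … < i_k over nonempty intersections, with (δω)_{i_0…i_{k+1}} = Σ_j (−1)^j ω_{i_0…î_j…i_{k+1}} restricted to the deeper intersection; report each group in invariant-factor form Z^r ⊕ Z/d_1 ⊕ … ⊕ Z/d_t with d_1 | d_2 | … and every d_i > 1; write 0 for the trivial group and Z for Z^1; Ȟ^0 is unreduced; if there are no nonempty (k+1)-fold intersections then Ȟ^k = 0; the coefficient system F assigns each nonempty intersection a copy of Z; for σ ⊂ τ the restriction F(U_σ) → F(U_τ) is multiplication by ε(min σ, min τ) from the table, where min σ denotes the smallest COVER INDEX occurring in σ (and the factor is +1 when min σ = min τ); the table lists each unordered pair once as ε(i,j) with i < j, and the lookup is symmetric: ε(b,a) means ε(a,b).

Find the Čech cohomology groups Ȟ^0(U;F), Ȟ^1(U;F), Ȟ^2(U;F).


Ȟ^0(U;F) ≅ 0; Ȟ^1(U;F) ≅ Z ⊕ Z/2; Ȟ^2(U;F) ≅ 0

cover nerve:
  U12={q,t} U13={v} U14={r} U15={p} U23={u} U45={s}
C dims 5,6; δ0: rk 5, SNF 1^4·2
Ȟ^0: (5−5)−0=0 ⇒ 0
Ȟ^1: (6−0)−5=1 plus torsion [2] ⇒ Z ⊕ Z/2
Ȟ^2: (0−0)−0=0 ⇒ 0


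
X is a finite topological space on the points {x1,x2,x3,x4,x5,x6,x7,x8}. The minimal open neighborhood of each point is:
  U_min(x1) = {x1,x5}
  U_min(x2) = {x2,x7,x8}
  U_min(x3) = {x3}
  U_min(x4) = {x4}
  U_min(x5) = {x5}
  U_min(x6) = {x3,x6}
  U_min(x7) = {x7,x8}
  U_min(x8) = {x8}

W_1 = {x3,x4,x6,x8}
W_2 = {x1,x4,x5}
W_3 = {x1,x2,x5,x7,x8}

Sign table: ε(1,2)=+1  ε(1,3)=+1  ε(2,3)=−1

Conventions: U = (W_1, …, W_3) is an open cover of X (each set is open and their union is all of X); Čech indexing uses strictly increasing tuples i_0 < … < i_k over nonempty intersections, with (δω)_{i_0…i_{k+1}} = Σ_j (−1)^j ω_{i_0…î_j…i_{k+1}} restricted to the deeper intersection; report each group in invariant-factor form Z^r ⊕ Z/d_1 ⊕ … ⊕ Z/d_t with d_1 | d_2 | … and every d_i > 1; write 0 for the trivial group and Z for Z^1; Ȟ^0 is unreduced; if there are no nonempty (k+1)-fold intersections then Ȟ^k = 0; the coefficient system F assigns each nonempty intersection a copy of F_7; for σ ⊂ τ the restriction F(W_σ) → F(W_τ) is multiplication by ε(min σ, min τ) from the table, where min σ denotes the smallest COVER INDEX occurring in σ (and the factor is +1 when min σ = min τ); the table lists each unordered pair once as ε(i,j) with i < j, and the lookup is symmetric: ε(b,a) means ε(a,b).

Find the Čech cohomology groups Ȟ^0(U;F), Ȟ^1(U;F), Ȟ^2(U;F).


nerve of the cover:
  W12={x4} W13={x8} W23={x1,x5}
C dims 3,3; δ0: rk_F7 3
Ȟ^0 = (3 − 3) − 0 = 0, so Ȟ^0 ≅ 0
Ȟ^1 = (3 − 0) − 3 = 0, so Ȟ^1 ≅ 0
Ȟ^2 = (0 − 0) − 0 = 0, so Ȟ^2 ≅ 0

Ȟ^0 ≅ 0, Ȟ^1 ≅ 0, Ȟ^2 ≅ 0


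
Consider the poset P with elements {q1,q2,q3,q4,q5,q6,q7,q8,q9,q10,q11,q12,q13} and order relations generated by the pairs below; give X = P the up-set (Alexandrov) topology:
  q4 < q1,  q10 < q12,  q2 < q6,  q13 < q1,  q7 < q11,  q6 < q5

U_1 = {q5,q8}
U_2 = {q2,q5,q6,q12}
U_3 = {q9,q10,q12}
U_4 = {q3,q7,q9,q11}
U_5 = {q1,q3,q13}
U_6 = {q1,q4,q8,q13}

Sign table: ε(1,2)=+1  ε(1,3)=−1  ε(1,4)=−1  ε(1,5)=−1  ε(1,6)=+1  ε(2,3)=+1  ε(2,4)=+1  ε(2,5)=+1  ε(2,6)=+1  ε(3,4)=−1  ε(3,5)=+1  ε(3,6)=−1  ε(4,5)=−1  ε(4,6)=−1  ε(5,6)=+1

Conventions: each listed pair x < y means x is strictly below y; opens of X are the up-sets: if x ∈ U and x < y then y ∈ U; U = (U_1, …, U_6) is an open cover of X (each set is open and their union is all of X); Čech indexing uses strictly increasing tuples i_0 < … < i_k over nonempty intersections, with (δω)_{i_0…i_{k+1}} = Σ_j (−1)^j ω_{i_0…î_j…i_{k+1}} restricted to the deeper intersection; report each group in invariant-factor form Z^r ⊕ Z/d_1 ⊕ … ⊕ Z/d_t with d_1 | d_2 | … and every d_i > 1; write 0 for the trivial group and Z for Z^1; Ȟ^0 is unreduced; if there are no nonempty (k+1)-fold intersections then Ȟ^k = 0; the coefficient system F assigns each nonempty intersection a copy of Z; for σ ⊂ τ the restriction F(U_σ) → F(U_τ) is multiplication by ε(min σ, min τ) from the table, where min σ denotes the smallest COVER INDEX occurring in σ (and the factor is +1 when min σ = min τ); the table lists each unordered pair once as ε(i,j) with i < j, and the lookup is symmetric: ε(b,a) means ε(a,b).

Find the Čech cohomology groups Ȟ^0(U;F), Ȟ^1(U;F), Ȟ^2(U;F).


intersection data:
  U12={q5} U16={q8} U23={q12} U34={q9} U45={q3} U56={q1,q13}
C dims 6,6; δ0: rk 5, SNF 1^5
Ȟ^0 = (6 − 5) − 0 = 1, so Ȟ^0 ≅ Z
Ȟ^1 = (6 − 0) − 5 = 1, so Ȟ^1 ≅ Z
Ȟ^2 = (0 − 0) − 0 = 0, so Ȟ^2 ≅ 0

Ȟ^0 ≅ Z; Ȟ^1 ≅ Z; Ȟ^2 ≅ 0


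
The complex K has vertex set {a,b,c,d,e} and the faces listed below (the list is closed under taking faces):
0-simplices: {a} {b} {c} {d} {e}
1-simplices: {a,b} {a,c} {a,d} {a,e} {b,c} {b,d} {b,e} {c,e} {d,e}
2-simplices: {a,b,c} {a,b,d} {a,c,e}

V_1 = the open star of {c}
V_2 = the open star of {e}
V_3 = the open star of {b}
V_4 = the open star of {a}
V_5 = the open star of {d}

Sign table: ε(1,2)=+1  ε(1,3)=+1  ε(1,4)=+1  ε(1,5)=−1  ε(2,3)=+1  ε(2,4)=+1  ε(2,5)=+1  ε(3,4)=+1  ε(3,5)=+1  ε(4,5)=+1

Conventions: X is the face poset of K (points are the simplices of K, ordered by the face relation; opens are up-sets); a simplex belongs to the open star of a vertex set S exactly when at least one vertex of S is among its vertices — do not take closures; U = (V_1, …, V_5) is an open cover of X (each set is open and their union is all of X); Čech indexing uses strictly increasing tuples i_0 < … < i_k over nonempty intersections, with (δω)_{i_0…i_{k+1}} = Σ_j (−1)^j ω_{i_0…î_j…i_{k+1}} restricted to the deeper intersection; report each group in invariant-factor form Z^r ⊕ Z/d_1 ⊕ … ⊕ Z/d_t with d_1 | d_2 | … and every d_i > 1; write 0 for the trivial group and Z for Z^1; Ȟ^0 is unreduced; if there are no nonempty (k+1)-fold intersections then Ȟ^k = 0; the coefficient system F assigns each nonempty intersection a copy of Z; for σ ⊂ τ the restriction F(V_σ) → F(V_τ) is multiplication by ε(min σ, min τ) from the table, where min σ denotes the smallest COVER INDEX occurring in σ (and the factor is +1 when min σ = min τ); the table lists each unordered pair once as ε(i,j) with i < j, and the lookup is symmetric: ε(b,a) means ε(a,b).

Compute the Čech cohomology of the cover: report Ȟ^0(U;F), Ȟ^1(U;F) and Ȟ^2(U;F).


cover nerve:
  V1={{c},{a,c},{b,c},{c,e},{a,b,c},{a,c,e}} V2={{e},{a,e},{b,e},{c,e},{d,e},{a,c,e}} V3={{b},{a,b},{b,c},{b,d},{b,e},{a,b,c},{a,b,d}} V4={{a},{a,b},{a,c},{a,d},{a,e},{a,b,c},{a,b,d},{a,c,e}} V5={{d},{a,d},{b,d},{d,e},{a,b,d}}
  V12={{c,e},{a,c,e}} V13={{b,c},{a,b,c}} V14={{a,c},{a,b,c},{a,c,e}} V23={{b,e}} V24={{a,e},{a,c,e}} V25={{d,e}} V34={{a,b},{a,b,c},{a,b,d}} V35={{b,d},{a,b,d}} V45={{a,d},{a,b,d}}
  V124={{a,c,e}} V134={{a,b,c}} V345={{a,b,d}}
C dims 5,9,3; δ0: rk 4, SNF 1^4; δ1: rk 3, SNF 1^3
Ȟ^0: (5−4)−0=1 ⇒ Z
Ȟ^1: (9−3)−4=2 ⇒ Z^2
Ȟ^2: (3−0)−3=0 ⇒ 0

Ȟ^0 ≅ Z, Ȟ^1 ≅ Z^2, Ȟ^2 ≅ 0


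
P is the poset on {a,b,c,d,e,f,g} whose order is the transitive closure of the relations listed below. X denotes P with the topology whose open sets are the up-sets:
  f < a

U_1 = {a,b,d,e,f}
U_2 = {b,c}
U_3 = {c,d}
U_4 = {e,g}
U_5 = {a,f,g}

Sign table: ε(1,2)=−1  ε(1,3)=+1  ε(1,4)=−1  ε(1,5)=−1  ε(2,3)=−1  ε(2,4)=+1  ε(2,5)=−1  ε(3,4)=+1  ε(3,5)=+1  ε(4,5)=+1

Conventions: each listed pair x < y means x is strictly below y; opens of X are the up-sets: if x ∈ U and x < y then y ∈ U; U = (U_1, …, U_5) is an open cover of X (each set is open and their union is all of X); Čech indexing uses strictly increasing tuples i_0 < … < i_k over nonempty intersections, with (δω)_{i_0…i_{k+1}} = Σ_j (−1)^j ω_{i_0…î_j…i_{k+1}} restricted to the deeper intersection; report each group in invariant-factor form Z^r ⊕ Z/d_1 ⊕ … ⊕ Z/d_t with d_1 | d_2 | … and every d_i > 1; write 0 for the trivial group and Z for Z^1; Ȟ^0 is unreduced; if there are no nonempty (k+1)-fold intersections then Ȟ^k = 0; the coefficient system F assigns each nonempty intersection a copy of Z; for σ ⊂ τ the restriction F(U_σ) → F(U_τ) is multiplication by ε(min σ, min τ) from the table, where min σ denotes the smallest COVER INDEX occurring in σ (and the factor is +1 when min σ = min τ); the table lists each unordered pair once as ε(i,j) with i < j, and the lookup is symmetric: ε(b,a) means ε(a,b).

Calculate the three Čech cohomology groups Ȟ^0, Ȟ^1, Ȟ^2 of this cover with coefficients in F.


Ȟ^0 ≅ Z, Ȟ^1 ≅ Z^2 and Ȟ^2 ≅ 0

nonempty overlaps:
  U12={b} U13={d} U14={e} U15={a,f} U23={c} U45={g}
C dims 5,6; δ0: rk 4, SNF 1^4
degree 0: 5−4−0 = 1 → Ȟ^0 ≅ Z
degree 1: 6−0−4 = 2 → Ȟ^1 ≅ Z^2
degree 2: 0−0−0 = 0 → Ȟ^2 ≅ 0


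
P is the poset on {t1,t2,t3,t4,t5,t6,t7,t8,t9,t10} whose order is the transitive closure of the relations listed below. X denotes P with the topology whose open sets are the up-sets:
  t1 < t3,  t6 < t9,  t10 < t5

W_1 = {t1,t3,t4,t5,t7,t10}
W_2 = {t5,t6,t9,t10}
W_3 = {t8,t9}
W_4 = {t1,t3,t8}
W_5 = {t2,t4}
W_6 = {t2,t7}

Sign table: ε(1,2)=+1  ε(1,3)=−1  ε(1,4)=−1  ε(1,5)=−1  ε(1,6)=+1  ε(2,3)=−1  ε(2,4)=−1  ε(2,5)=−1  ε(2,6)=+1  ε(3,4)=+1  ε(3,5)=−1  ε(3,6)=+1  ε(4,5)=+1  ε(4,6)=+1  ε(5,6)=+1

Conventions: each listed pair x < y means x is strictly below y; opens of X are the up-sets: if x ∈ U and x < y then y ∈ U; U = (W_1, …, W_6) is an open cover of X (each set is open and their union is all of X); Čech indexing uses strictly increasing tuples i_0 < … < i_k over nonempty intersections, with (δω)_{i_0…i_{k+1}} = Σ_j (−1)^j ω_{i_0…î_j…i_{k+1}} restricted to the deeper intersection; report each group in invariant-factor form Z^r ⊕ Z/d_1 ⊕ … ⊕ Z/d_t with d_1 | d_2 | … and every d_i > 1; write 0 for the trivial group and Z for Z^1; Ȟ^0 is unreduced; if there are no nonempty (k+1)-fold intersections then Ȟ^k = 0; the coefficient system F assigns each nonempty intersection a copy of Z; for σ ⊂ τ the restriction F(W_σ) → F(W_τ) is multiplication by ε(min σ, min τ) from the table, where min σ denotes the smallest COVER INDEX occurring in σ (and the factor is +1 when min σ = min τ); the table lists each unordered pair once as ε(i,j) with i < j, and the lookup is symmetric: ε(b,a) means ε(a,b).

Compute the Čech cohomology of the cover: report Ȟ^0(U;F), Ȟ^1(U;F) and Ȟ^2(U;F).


nonempty overlaps:
  W12={t5,t10} W14={t1,t3} W15={t4} W16={t7} W23={t9} W34={t8} W56={t2}
C dims 6,7; δ0: rk 6, SNF 1^5·2
degree 0: 6−6−0 = 0 → Ȟ^0 ≅ 0
degree 1: 7−0−6 = 1 plus torsion [2] → Ȟ^1 ≅ Z ⊕ Z/2
degree 2: 0−0−0 = 0 → Ȟ^2 ≅ 0

Ȟ^0(U;F) ≅ 0,  Ȟ^1(U;F) ≅ Z ⊕ Z/2,  Ȟ^2(U;F) ≅ 0


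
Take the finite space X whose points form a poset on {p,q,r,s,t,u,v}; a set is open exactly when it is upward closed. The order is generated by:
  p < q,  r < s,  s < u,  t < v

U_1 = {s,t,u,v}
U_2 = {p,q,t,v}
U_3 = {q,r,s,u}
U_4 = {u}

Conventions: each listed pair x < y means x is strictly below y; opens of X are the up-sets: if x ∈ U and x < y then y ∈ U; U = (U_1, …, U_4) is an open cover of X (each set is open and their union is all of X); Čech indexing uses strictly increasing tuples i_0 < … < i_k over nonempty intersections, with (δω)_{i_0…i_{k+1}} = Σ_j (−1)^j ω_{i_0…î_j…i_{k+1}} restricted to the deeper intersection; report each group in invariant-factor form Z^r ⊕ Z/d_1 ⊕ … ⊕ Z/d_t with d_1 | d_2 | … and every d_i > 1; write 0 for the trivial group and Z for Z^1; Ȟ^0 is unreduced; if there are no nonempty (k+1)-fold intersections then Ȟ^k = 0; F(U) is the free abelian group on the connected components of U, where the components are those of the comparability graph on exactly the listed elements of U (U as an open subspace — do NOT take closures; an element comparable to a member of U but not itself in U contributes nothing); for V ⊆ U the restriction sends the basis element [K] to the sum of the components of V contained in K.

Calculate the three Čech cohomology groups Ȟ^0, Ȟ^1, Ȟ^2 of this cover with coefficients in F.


Ȟ^0(U;F) ≅ Z^3, Ȟ^1(U;F) ≅ 0 and Ȟ^2(U;F) ≅ 0

cover nerve:
  U12={t,v} U13={s,u} U14={u} U23={q} U34={u}
  U134={u}
components per intersection:
  U1: {s,u} {t,v}
  U2: {p,q} {t,v}
  U3: {q} {r,s,u}
  U4: {u}
  U12: {t,v}
  U13: {s,u}
  U14: {u}
  U23: {q}
  U34: {u}
  U134: {u}
C dims 7,5,1; δ0: rk 4, SNF 1^4; δ1: rk 1, SNF 1^1
Ȟ^0: (7−4)−0=3 ⇒ Z^3
Ȟ^1: (5−1)−4=0 ⇒ 0
Ȟ^2: (1−0)−1=0 ⇒ 0


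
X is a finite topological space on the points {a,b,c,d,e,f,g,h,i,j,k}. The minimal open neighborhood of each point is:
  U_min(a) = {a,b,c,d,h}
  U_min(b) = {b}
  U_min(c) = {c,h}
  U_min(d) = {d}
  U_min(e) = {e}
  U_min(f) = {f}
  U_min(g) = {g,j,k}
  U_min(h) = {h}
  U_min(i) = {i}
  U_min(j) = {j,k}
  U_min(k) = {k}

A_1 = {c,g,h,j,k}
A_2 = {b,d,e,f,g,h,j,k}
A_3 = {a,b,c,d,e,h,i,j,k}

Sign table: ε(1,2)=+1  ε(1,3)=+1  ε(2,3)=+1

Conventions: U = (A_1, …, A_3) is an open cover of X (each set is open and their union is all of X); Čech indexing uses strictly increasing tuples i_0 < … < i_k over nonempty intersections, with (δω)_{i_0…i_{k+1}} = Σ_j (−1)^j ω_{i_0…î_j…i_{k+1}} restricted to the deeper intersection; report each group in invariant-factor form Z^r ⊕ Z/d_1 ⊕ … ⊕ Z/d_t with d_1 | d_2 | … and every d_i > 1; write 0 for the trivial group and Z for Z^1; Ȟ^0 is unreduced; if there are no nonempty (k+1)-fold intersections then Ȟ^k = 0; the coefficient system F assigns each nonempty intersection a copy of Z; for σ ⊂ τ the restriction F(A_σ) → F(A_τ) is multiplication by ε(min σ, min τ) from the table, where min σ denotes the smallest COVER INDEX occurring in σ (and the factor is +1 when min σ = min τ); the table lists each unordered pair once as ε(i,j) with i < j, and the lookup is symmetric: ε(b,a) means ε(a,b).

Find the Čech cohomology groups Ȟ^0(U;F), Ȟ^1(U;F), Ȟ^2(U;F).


Ȟ^0 = Z, Ȟ^1 = 0, Ȟ^2 = 0

cover nerve:
  A12={g,h,j,k} A13={c,h,j,k} A23={b,d,e,h,j,k}
  A123={h,j,k}
C dims 3,3,1; δ0: rk 2, SNF 1^2; δ1: rk 1, SNF 1^1
Ȟ^0: (3−2)−0=1 ⇒ Z
Ȟ^1: (3−1)−2=0 ⇒ 0
Ȟ^2: (1−0)−1=0 ⇒ 0


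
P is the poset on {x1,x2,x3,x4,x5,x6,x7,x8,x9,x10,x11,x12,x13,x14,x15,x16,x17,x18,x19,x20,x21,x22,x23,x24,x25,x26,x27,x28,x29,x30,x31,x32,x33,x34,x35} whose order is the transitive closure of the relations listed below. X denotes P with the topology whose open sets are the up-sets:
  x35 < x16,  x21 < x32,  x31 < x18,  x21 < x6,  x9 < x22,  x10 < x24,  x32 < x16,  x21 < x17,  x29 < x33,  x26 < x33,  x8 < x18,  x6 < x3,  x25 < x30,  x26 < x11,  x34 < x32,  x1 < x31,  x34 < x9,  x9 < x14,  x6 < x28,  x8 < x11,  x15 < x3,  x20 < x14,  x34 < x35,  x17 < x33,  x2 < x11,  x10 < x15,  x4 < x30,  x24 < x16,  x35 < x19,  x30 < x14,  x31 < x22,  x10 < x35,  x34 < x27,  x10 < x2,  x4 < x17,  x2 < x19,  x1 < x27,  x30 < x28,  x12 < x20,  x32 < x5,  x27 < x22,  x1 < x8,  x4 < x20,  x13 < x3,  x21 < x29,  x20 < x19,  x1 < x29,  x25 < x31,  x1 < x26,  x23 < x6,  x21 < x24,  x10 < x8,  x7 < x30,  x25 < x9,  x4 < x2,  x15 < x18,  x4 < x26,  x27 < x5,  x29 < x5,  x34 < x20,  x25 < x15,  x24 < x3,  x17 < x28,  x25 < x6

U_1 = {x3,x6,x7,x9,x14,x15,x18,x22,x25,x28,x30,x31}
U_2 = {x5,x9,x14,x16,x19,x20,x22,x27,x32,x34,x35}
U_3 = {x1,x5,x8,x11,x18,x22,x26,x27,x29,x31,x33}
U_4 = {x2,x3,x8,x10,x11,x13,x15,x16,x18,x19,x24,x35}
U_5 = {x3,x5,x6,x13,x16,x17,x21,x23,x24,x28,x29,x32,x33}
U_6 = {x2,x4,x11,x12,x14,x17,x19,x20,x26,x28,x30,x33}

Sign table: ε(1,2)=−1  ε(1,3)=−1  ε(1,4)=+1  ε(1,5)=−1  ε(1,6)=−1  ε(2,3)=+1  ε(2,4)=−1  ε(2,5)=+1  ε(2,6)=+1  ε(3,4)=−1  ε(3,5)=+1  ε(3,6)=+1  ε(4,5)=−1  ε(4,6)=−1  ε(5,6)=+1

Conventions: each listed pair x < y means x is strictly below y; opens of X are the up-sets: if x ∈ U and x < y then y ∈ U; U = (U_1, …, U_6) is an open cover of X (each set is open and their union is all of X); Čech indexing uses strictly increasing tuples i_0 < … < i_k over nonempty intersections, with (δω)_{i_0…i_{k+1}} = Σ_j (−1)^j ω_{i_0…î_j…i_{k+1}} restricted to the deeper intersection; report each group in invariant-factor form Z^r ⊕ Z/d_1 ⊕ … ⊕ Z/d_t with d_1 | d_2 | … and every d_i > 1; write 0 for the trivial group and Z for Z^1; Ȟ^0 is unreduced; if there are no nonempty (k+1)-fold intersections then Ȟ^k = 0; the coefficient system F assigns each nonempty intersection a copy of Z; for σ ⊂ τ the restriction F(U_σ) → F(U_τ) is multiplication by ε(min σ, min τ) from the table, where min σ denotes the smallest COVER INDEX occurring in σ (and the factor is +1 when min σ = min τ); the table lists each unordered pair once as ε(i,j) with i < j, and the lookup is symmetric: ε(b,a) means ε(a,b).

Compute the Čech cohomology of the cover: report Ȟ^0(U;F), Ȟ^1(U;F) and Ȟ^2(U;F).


nerve of the cover:
  U12={x9,x14,x22} U13={x18,x22,x31} U14={x3,x15,x18} U15={x3,x6,x28} U16={x14,x28,x30} U23={x5,x22,x27} U24={x16,x19,x35} U25={x5,x16,x32} U26={x14,x19,x20} U34={x8,x11,x18} U35={x5,x29,x33} U36={x11,x26,x33} U45={x3,x13,x16,x24} U46={x2,x11,x19} U56={x17,x28,x33}
  U123={x22} U126={x14} U134={x18} U145={x3} U156={x28} U235={x5} U245={x16} U246={x19} U346={x11} U356={x33}
C dims 6,15,10; δ0: rk 5, SNF 1^5; δ1: rk 10, SNF 1^9·2
Ȟ^0 = (6 − 5) − 0 = 1, so Ȟ^0 ≅ Z
Ȟ^1 = (15 − 10) − 5 = 0, so Ȟ^1 ≅ 0
Ȟ^2 = (10 − 0) − 10 = 0 plus torsion [2], so Ȟ^2 ≅ Z/2

Ȟ^0 ≅ Z, Ȟ^1 ≅ 0, Ȟ^2 ≅ Z/2


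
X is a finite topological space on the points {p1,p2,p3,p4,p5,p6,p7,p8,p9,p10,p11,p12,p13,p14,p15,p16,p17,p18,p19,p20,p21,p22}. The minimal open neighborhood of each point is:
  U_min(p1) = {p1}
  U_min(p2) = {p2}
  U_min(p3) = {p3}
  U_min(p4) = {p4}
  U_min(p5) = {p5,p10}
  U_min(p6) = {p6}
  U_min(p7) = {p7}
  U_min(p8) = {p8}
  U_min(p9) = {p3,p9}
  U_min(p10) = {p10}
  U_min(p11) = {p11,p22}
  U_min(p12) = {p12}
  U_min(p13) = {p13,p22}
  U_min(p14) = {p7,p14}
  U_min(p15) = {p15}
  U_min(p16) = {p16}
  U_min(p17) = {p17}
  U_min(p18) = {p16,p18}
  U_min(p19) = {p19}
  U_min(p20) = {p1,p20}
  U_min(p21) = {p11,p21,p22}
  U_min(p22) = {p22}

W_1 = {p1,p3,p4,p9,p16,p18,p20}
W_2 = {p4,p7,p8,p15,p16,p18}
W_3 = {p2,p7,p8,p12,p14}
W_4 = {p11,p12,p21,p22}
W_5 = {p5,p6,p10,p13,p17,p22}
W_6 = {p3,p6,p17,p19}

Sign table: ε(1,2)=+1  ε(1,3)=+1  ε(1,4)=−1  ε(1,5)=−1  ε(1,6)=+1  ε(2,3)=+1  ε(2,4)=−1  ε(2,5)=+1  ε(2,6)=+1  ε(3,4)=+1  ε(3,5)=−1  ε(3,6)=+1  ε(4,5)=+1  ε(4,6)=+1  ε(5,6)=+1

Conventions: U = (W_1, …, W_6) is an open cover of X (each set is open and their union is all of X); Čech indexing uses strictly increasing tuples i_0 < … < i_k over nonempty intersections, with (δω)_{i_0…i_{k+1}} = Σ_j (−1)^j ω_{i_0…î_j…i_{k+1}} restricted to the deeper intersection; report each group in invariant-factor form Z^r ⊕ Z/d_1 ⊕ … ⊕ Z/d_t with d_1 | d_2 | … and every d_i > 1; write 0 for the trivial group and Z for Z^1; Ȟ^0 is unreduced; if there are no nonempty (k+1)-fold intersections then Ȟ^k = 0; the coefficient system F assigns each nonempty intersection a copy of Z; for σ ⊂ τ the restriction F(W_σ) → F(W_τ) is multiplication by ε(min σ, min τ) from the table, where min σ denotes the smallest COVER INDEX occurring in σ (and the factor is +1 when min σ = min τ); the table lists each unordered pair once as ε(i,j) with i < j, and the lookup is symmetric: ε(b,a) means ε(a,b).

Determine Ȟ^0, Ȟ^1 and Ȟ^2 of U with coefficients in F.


Ȟ^0(U;F) ≅ Z, Ȟ^1(U;F) ≅ Z, Ȟ^2(U;F) ≅ 0

cover nerve:
  W12={p4,p16,p18} W16={p3} W23={p7,p8} W34={p12} W45={p22} W56={p6,p17}
C dims 6,6; δ0: rk 5, SNF 1^5
Ȟ^0: (6−5)−0=1 ⇒ Z
Ȟ^1: (6−0)−5=1 ⇒ Z
Ȟ^2: (0−0)−0=0 ⇒ 0


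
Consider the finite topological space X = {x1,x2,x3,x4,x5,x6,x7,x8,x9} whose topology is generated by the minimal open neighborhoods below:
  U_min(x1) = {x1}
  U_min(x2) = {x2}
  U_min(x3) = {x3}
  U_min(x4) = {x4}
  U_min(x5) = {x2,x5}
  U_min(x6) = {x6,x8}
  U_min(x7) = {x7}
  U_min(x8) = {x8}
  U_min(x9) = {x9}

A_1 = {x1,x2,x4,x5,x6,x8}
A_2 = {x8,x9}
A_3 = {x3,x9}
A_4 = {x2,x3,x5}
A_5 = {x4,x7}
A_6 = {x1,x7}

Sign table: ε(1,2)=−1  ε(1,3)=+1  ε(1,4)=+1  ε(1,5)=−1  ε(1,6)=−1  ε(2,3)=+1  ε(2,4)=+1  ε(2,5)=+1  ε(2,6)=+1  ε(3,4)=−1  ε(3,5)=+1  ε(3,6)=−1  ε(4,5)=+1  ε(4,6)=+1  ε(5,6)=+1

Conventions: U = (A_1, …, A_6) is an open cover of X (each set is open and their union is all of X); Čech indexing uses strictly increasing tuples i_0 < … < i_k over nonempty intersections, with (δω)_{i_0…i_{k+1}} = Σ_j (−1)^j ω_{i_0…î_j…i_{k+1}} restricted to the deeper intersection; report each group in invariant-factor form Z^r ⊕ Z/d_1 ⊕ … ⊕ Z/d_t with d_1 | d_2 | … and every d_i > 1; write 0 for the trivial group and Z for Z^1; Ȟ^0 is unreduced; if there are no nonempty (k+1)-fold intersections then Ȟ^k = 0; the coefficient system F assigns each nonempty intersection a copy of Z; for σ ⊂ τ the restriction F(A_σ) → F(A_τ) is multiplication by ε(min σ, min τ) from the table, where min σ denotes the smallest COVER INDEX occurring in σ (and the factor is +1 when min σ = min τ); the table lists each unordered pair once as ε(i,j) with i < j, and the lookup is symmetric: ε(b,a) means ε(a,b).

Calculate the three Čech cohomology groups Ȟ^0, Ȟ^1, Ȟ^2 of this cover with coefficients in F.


nerve simplices:
  A12={x8} A14={x2,x5} A15={x4} A16={x1} A23={x9} A34={x3} A56={x7}
C dims 6,7; δ0: rk 5, SNF 1^5
degree 0: 6−5−0 = 1 → Ȟ^0 ≅ Z
degree 1: 7−0−5 = 2 → Ȟ^1 ≅ Z^2
degree 2: 0−0−0 = 0 → Ȟ^2 ≅ 0

Ȟ^0 ≅ Z; Ȟ^1 ≅ Z^2; Ȟ^2 ≅ 0


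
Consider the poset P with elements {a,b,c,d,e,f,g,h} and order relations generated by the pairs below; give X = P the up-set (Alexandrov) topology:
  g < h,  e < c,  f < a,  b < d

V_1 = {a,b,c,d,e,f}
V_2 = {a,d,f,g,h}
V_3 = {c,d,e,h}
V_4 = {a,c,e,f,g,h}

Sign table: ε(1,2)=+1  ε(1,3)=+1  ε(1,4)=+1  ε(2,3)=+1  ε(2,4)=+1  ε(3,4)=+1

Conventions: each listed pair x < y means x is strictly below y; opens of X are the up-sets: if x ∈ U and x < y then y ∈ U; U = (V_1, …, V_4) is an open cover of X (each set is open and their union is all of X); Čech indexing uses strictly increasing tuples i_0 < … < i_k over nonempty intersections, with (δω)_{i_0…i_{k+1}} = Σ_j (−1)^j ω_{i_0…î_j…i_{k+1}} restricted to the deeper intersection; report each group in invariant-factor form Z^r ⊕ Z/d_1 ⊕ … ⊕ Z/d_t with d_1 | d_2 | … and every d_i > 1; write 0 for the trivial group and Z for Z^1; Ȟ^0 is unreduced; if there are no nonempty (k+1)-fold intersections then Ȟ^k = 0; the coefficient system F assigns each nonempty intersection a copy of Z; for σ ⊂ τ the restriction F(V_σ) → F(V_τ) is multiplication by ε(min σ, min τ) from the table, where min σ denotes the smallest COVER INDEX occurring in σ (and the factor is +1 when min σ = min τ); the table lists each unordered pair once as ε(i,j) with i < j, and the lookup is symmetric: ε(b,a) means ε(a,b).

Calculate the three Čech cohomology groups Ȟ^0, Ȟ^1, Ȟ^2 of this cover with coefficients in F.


Ȟ^0 = Z,  Ȟ^1 = 0,  Ȟ^2 = Z

nerve of the cover:
  V12={a,d,f} V13={c,d,e} V14={a,c,e,f} V23={d,h} V24={a,f,g,h} V34={c,e,h}
  V123={d} V124={a,f} V134={c,e} V234={h}
C dims 4,6,4; δ0: rk 3, SNF 1^3; δ1: rk 3, SNF 1^3
Ȟ^0 = (4 − 3) − 0 = 1, so Ȟ^0 ≅ Z
Ȟ^1 = (6 − 3) − 3 = 0, so Ȟ^1 ≅ 0
Ȟ^2 = (4 − 0) − 3 = 1, so Ȟ^2 ≅ Z


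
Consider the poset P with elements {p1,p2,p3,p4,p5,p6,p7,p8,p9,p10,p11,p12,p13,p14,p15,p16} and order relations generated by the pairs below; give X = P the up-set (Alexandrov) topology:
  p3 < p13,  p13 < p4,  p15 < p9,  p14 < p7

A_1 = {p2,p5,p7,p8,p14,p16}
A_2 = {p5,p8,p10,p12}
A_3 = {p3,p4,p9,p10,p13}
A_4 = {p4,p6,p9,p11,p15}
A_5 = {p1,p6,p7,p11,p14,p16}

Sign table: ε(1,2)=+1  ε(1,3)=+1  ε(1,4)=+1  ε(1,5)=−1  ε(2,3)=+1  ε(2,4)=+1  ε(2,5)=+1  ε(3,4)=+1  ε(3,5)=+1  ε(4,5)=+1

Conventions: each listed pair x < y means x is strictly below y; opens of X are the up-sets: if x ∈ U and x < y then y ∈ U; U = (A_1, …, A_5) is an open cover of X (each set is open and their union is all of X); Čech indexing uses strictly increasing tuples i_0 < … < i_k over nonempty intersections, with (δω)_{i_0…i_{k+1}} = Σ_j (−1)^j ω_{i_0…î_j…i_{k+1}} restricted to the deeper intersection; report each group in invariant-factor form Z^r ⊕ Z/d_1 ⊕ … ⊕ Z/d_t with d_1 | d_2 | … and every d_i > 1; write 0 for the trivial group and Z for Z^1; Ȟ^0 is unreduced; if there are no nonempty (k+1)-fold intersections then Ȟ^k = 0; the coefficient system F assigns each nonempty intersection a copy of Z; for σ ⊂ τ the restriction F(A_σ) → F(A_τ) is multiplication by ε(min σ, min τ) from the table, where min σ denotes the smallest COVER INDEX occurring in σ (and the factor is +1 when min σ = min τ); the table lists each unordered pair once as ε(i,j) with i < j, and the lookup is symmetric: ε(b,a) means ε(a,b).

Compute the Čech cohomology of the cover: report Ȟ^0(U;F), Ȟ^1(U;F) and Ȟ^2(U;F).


intersection data:
  A12={p5,p8} A15={p7,p14,p16} A23={p10} A34={p4,p9} A45={p6,p11}
C dims 5,5; δ0: rk 5, SNF 1^4·2
Ȟ^0 = (5 − 5) − 0 = 0, so Ȟ^0 ≅ 0
Ȟ^1 = (5 − 0) − 5 = 0 plus torsion [2], so Ȟ^1 ≅ Z/2
Ȟ^2 = (0 − 0) − 0 = 0, so Ȟ^2 ≅ 0

Ȟ^0 ≅ 0, Ȟ^1 ≅ Z/2, Ȟ^2 ≅ 0


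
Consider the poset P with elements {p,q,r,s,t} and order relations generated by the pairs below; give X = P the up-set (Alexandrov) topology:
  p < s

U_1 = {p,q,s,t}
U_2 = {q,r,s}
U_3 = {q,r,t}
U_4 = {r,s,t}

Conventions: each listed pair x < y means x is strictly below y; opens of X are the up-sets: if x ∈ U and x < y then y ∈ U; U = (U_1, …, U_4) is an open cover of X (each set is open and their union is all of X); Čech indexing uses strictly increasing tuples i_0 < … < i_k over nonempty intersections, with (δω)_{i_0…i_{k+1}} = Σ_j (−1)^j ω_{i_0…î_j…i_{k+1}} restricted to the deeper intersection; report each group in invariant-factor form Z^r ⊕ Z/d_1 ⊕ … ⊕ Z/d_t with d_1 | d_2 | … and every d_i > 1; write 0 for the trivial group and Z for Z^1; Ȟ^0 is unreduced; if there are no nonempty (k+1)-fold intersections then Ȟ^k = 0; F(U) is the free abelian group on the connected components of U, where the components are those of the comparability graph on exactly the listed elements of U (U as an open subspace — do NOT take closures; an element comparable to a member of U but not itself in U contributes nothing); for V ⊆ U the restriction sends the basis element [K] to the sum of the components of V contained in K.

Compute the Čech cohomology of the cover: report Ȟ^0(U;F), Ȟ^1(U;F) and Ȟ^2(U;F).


Ȟ^0 = Z^4,  Ȟ^1 = 0,  Ȟ^2 = 0

nonempty overlaps:
  U12={q,s} U13={q,t} U14={s,t} U23={q,r} U24={r,s} U34={r,t}
  U123={q} U124={s} U134={t} U234={r}
components per intersection:
  U1: {p,s} {q} {t}
  U2: {q} {r} {s}
  U3: {q} {r} {t}
  U4: {r} {s} {t}
  U12: {q} {s}
  U13: {q} {t}
  U14: {s} {t}
  U23: {q} {r}
  U24: {r} {s}
  U34: {r} {t}
  U123: {q}
  U124: {s}
  U134: {t}
  U234: {r}
C dims 12,12,4; δ0: rk 8, SNF 1^8; δ1: rk 4, SNF 1^4
degree 0: 12−8−0 = 4 → Ȟ^0 ≅ Z^4
degree 1: 12−4−8 = 0 → Ȟ^1 ≅ 0
degree 2: 4−0−4 = 0 → Ȟ^2 ≅ 0


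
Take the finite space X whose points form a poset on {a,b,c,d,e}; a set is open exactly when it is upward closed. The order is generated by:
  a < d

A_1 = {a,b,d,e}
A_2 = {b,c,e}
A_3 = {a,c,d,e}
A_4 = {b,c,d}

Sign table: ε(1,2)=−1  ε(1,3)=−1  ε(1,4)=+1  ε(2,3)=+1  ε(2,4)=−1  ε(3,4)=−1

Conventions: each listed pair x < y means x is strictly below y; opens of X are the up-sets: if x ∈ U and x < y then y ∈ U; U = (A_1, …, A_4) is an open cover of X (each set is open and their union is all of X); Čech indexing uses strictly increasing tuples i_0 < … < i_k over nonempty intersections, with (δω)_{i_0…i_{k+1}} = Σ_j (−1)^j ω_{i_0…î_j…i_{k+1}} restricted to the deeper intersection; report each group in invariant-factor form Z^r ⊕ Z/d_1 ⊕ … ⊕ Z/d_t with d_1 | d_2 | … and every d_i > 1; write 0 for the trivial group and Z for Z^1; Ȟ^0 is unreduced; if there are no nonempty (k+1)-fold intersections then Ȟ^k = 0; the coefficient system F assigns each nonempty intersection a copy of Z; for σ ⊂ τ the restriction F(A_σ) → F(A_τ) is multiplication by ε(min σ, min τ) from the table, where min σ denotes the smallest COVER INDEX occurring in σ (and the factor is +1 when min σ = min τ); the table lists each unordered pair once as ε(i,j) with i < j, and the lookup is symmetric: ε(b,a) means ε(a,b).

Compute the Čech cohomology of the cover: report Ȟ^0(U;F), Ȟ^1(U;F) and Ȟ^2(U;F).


Ȟ^0(U;F) ≅ Z, Ȟ^1(U;F) ≅ 0 and Ȟ^2(U;F) ≅ Z

nerve of the cover:
  A12={b,e} A13={a,d,e} A14={b,d} A23={c,e} A24={b,c} A34={c,d}
  A123={e} A124={b} A134={d} A234={c}
C dims 4,6,4; δ0: rk 3, SNF 1^3; δ1: rk 3, SNF 1^3
Ȟ^0 = (4 − 3) − 0 = 1, so Ȟ^0 ≅ Z
Ȟ^1 = (6 − 3) − 3 = 0, so Ȟ^1 ≅ 0
Ȟ^2 = (4 − 0) − 3 = 1, so Ȟ^2 ≅ Z
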